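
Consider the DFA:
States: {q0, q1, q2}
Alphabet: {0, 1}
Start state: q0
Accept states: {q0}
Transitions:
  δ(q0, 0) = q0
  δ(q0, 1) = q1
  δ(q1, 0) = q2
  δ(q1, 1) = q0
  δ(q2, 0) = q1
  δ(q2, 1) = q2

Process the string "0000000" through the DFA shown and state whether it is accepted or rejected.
Processing string "0000000":
  q0 --0--> q0
  q0 --0--> q0
  q0 --0--> q0
  q0 --0--> q0
  q0 --0--> q0
  q0 --0--> q0
  q0 --0--> q0
Final state: q0
Accept states: {q0}
Yes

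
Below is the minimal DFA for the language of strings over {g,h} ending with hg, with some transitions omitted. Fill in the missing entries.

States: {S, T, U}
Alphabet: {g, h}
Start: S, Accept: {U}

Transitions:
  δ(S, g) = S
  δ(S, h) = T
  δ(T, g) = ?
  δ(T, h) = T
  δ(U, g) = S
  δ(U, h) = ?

From the language and accept set, identify what each state tracks — S: no suffix match; T: one trailing h; U: suffix is hg.
Each missing δ(q, a) is the state matching the new tracked value after reading a.
δ(T, g) = U; δ(U, h) = T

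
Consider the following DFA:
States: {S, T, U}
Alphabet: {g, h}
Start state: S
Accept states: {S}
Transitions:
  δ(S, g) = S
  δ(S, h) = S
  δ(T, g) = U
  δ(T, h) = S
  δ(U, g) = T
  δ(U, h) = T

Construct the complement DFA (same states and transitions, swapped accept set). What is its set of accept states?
Complement accept states = All states \ Original accept states
= {S, T, U} \ {S}
{T, U}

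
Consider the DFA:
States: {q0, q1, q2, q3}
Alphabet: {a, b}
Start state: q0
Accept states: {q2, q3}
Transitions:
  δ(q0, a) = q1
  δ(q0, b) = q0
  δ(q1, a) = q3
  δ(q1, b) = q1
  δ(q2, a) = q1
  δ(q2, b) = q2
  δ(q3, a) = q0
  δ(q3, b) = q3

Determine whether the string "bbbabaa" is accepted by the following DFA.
Processing string "bbbabaa":
  q0 --b--> q0
  q0 --b--> q0
  q0 --b--> q0
  q0 --a--> q1
  q1 --b--> q1
  q1 --a--> q3
  q3 --a--> q0
Final state: q0
Accept states: {q2, q3}
No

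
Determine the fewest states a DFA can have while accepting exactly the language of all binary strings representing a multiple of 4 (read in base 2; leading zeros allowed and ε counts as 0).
By Myhill–Nerode, count the distinguishable equivalence classes: three classes — value mod 4 is 0, 2, or odd (residues 1 and 3 are indistinguishable: 2r+b mod 4 depends only on r mod 2).
3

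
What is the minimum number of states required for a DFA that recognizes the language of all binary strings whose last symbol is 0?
By Myhill–Nerode, count the distinguishable equivalence classes: 2^1 = 2 classes — the DFA must remember the last 1 symbol read; every pair of distinct length-1 suffixes is distinguishable by some continuation.
2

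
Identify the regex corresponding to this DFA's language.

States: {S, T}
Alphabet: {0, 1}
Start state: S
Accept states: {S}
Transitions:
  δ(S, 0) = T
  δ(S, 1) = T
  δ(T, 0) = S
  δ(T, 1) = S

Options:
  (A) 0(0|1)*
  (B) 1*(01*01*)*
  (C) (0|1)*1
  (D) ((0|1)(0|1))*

Check each option against the DFA on short strings; one disagreement eliminates an option:
  (A) 0(0|1)*: on ε the DFA stays in S and accepts (S ∈ Accept), but the regex does not match it → eliminate
  (B) 1*(01*01*)*: on '1' the DFA goes S → T and rejects (T ∉ Accept), but the regex matches it → eliminate
  (C) (0|1)*1: on ε the DFA stays in S and accepts (S ∈ Accept), but the regex does not match it → eliminate
  (D) ((0|1)(0|1))*: agrees with the DFA on every string of length ≤ 6
Only (D) is consistent with the DFA.
(D) ((0|1)(0|1))*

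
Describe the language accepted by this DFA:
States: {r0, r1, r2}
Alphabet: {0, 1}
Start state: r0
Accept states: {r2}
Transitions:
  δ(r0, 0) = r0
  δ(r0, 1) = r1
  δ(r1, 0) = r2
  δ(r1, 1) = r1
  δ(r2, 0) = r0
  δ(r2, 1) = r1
Testing a few strings:
  '0000' → reject
  '1111' → reject
  '0' → reject
  '000' → reject
State roles: r0=no suffix match; r1=one trailing 1; r2=suffix is 10
All binary strings ending with 10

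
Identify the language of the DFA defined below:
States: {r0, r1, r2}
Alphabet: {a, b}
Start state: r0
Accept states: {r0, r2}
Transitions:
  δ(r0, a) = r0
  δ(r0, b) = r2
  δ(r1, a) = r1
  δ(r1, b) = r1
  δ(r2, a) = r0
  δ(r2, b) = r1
Testing a few strings:
  'aaab' → accept
  'b' → accept
  'ba' → accept
  'aab' → accept
State roles: r0=last symbol not b (ok); r1=saw bb (dead); r2=last symbol b (ok)
All strings over {a,b} with no two consecutive b's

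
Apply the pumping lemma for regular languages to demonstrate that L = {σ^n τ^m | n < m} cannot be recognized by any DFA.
Assume L is regular with pumping length p. Idea: pumping up the σ-block makes the σ-count reach the τ-count.
Choose s = σ^p τ^(p+1) ∈ L. By the pumping lemma, s = xyz with |xy| ≤ p, |y| > 0, so y = σ^k with k ≥ 1. Then xy²z = σ^(p+k) τ^(p+1). Since p+k ≥ p+1, the number of σ's is no longer strictly less than the number of τ's, so xy²z ∉ L.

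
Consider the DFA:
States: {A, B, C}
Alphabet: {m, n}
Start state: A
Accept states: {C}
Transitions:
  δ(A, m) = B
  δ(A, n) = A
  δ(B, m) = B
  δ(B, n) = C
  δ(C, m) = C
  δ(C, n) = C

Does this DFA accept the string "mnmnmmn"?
Processing string "mnmnmmn":
  A --m--> B
  B --n--> C
  C --m--> C
  C --n--> C
  C --m--> C
  C --m--> C
  C --n--> C
Final state: C
Accept states: {C}
Yes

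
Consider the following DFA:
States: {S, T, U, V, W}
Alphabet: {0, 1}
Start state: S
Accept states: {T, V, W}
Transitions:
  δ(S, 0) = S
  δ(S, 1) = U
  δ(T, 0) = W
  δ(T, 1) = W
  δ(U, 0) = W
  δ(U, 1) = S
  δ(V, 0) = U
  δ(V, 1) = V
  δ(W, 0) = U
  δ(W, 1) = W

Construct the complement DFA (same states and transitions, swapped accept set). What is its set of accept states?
Complement accept states = All states \ Original accept states
= {S, T, U, V, W} \ {T, V, W}
{S, U}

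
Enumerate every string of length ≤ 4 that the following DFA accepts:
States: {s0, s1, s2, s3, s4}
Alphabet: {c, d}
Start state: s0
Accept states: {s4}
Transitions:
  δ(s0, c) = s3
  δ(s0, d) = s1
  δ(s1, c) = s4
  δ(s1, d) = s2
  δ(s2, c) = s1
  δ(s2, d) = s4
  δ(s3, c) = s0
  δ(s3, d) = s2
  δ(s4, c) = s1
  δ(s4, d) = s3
dc, cdd, ddd, ccdc, cdcc, dccc, ddcc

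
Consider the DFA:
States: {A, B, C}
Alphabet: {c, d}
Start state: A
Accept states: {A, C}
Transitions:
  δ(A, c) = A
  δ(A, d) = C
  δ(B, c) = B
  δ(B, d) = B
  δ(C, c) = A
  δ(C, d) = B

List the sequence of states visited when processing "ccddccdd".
read 'c': A → A
  read 'c': A → A
  read 'd': A → C
  read 'd': C → B
  read 'c': B → B
  read 'c': B → B
  read 'd': B → B
  read 'd': B → B
A -> A -> A -> C -> B -> B -> B -> B -> B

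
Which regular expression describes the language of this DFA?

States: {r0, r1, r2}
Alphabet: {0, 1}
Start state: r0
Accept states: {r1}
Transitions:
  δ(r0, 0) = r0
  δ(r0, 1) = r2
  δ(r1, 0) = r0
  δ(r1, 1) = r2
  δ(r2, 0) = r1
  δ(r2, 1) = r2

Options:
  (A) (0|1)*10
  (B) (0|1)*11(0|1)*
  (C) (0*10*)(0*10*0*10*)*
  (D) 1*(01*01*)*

Check each option against the DFA on short strings; one disagreement eliminates an option:
  (A) (0|1)*10: agrees with the DFA on every string of length ≤ 6
  (B) (0|1)*11(0|1)*: on '10' the DFA goes r0 → r2 → r1 and accepts (r1 ∈ Accept), but the regex does not match it → eliminate
  (C) (0*10*)(0*10*0*10*)*: on '1' the DFA goes r0 → r2 and rejects (r2 ∉ Accept), but the regex matches it → eliminate
  (D) 1*(01*01*)*: on ε the DFA stays in r0 and rejects (r0 ∉ Accept), but the regex matches it → eliminate
Only (A) is consistent with the DFA.
(A) (0|1)*10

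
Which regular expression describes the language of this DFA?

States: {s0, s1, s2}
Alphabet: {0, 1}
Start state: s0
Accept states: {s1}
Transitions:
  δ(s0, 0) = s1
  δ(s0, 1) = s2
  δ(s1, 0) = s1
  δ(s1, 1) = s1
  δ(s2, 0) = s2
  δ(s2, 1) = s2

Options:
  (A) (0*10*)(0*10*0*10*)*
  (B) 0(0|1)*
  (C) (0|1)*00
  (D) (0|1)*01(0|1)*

Check each option against the DFA on short strings; one disagreement eliminates an option:
  (A) (0*10*)(0*10*0*10*)*: on '0' the DFA goes s0 → s1 and accepts (s1 ∈ Accept), but the regex does not match it → eliminate
  (B) 0(0|1)*: agrees with the DFA on every string of length ≤ 6
  (C) (0|1)*00: on '0' the DFA goes s0 → s1 and accepts (s1 ∈ Accept), but the regex does not match it → eliminate
  (D) (0|1)*01(0|1)*: on '0' the DFA goes s0 → s1 and accepts (s1 ∈ Accept), but the regex does not match it → eliminate
Only (B) is consistent with the DFA.
(B) 0(0|1)*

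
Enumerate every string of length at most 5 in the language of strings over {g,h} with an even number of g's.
ε, h, gg, hh, ggh, ghg, hgg, hhh, gggg, gghh, ghgh, ghhg, hggh, hghg, hhgg, hhhh, ggggh, ggghg, gghgg, gghhh, ghggg, ghghh, ghhgh, ghhhg, hgggg, hgghh, hghgh, hghhg, hhggh, hhghg, hhhgg, hhhhh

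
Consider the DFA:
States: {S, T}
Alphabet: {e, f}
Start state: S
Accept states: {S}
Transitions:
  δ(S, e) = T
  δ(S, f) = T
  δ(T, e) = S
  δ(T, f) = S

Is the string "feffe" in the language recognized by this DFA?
Processing string "feffe":
  S --f--> T
  T --e--> S
  S --f--> T
  T --f--> S
  S --e--> T
Final state: T
Accept states: {S}
No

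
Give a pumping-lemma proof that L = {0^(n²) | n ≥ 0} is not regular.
Assume L is regular with pumping length p. Idea: pumping adds a fixed amount, but gaps between consecutive squares grow.
Choose s = 0^(p²) (length p² ≥ p). By the pumping lemma, s = xyz with |xy| ≤ p, |y| > 0, so |y| = k with 1 ≤ k ≤ p. Then |xy²z| = p²+k. Since p² < p²+k ≤ p²+p < (p+1)², the length p²+k lies strictly between consecutive squares, so it is not a perfect square and xy²z ∉ L.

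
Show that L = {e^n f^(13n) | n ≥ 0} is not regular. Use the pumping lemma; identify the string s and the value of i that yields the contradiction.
Assume L is regular with pumping length p. Idea: pumping the e-block breaks the 1:13 ratio.
Choose s = e^p f^(13p) (length 14p ≥ p). By the pumping lemma, s = xyz with |xy| ≤ p, |y| > 0, so y = e^k with k ≥ 1. Then xy²z = e^(p+k) f^(13p). For this to be in L we would need 13p = 13(p+k), i.e. 13k = 0, contradicting k ≥ 1. So xy²z ∉ L.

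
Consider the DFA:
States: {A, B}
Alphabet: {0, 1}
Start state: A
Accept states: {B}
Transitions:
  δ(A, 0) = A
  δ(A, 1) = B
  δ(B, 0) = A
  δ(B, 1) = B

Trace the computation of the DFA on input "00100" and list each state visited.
read '0': A → A
  read '0': A → A
  read '1': A → B
  read '0': B → A
  read '0': A → A
A -> A -> A -> B -> A -> A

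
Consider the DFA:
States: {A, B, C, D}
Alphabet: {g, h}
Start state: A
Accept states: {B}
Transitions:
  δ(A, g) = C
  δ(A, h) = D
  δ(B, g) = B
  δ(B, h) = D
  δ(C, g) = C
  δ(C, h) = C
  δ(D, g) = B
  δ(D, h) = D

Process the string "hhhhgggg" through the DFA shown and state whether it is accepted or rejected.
Processing string "hhhhgggg":
  A --h--> D
  D --h--> D
  D --h--> D
  D --h--> D
  D --g--> B
  B --g--> B
  B --g--> B
  B --g--> B
Final state: B
Accept states: {B}
Yes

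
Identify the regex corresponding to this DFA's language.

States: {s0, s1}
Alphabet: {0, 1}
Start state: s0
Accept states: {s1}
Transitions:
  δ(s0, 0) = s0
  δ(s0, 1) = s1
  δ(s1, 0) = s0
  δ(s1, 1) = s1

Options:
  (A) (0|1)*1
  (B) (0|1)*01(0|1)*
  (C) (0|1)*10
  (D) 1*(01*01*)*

Check each option against the DFA on short strings; one disagreement eliminates an option:
  (A) (0|1)*1: agrees with the DFA on every string of length ≤ 6
  (B) (0|1)*01(0|1)*: on '1' the DFA goes s0 → s1 and accepts (s1 ∈ Accept), but the regex does not match it → eliminate
  (C) (0|1)*10: on '1' the DFA goes s0 → s1 and accepts (s1 ∈ Accept), but the regex does not match it → eliminate
  (D) 1*(01*01*)*: on ε the DFA stays in s0 and rejects (s0 ∉ Accept), but the regex matches it → eliminate
Only (A) is consistent with the DFA.
(A) (0|1)*1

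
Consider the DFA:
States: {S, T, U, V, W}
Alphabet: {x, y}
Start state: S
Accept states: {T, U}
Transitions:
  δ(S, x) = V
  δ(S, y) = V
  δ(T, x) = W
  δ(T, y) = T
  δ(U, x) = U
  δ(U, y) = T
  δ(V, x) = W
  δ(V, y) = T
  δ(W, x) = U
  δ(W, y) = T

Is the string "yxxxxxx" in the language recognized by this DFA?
Processing string "yxxxxxx":
  S --y--> V
  V --x--> W
  W --x--> U
  U --x--> U
  U --x--> U
  U --x--> U
  U --x--> U
Final state: U
Accept states: {T, U}
Yes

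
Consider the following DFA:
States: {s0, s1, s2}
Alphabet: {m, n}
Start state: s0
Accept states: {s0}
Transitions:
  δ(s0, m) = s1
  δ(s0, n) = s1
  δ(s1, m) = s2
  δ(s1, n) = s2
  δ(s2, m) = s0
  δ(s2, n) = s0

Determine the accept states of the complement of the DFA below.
Complement accept states = All states \ Original accept states
= {s0, s1, s2} \ {s0}
{s1, s2}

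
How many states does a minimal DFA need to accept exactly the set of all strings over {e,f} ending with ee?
By Myhill–Nerode, count the distinguishable equivalence classes: 3 classes — one per longest suffix of the input that is a prefix of 'ee' (lengths 0 through 2); only the length-2 class is accepting.
3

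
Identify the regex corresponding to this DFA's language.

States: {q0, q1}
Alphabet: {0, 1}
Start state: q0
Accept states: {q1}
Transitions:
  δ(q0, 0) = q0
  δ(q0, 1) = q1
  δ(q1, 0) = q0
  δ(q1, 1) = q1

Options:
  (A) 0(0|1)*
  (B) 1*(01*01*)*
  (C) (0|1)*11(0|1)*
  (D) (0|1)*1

Check each option against the DFA on short strings; one disagreement eliminates an option:
  (A) 0(0|1)*: on '0' the DFA goes q0 → q0 and rejects (q0 ∉ Accept), but the regex matches it → eliminate
  (B) 1*(01*01*)*: on ε the DFA stays in q0 and rejects (q0 ∉ Accept), but the regex matches it → eliminate
  (C) (0|1)*11(0|1)*: on '1' the DFA goes q0 → q1 and accepts (q1 ∈ Accept), but the regex does not match it → eliminate
  (D) (0|1)*1: agrees with the DFA on every string of length ≤ 6
Only (D) is consistent with the DFA.
(D) (0|1)*1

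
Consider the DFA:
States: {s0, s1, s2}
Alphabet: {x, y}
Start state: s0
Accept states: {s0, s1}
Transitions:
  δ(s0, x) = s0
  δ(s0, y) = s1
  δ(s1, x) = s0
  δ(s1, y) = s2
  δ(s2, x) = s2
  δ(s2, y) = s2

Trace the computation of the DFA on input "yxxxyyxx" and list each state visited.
read 'y': s0 → s1
  read 'x': s1 → s0
  read 'x': s0 → s0
  read 'x': s0 → s0
  read 'y': s0 → s1
  read 'y': s1 → s2
  read 'x': s2 → s2
  read 'x': s2 → s2
s0 -> s1 -> s0 -> s0 -> s0 -> s1 -> s2 -> s2 -> s2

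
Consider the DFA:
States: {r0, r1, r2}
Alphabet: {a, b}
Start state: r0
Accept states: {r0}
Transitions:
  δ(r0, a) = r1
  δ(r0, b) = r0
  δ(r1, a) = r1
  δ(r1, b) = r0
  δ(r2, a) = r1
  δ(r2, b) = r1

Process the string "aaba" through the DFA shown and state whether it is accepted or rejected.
Processing string "aaba":
  r0 --a--> r1
  r1 --a--> r1
  r1 --b--> r0
  r0 --a--> r1
Final state: r1
Accept states: {r0}
No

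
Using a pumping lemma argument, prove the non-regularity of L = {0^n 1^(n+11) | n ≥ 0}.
Assume L is regular with pumping length p. Idea: pumping the 0-block breaks the fixed offset of 11.
Choose s = 0^p 1^(p+11) ∈ L. By the pumping lemma, s = xyz with |xy| ≤ p, |y| > 0, so y = 0^k with k ≥ 1. Then xy²z = 0^(p+k) 1^(p+11). For this to be in L we would need p+11 = (p+k)+11, i.e. k = 0, contradicting k ≥ 1. So xy²z ∉ L.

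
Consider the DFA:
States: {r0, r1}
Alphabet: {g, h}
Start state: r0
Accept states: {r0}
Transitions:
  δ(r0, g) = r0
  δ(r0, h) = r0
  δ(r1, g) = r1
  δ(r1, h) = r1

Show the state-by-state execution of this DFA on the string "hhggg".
read 'h': r0 → r0
  read 'h': r0 → r0
  read 'g': r0 → r0
  read 'g': r0 → r0
  read 'g': r0 → r0
r0 -> r0 -> r0 -> r0 -> r0 -> r0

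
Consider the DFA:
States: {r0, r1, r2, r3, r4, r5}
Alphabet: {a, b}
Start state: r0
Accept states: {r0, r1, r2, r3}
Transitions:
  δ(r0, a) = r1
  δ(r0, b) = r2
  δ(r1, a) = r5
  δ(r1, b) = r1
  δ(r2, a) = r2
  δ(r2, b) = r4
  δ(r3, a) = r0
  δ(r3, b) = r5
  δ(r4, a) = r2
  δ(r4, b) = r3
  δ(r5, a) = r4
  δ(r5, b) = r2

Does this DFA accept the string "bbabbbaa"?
Processing string "bbabbbaa":
  r0 --b--> r2
  r2 --b--> r4
  r4 --a--> r2
  r2 --b--> r4
  r4 --b--> r3
  r3 --b--> r5
  r5 --a--> r4
  r4 --a--> r2
Final state: r2
Accept states: {r0, r1, r2, r3}
Yes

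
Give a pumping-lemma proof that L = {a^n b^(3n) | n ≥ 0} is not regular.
Assume L is regular with pumping length p. Idea: pumping the a-block breaks the 1:3 ratio.
Choose s = a^p b^(3p) (length 4p ≥ p). By the pumping lemma, s = xyz with |xy| ≤ p, |y| > 0, so y = a^k with k ≥ 1. Then xy²z = a^(p+k) b^(3p). For this to be in L we would need 3p = 3(p+k), i.e. 3k = 0, contradicting k ≥ 1. So xy²z ∉ L.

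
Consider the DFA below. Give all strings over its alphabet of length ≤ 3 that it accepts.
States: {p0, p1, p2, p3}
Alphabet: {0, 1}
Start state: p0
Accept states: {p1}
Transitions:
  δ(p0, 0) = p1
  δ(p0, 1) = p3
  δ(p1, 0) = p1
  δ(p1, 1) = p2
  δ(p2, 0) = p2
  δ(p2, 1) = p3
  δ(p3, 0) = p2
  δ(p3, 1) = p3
0, 00, 000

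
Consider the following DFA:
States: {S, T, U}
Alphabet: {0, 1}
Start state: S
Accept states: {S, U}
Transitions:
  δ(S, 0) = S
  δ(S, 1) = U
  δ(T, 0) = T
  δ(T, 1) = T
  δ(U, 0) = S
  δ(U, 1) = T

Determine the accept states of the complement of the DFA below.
Complement accept states = All states \ Original accept states
= {S, T, U} \ {S, U}
{T}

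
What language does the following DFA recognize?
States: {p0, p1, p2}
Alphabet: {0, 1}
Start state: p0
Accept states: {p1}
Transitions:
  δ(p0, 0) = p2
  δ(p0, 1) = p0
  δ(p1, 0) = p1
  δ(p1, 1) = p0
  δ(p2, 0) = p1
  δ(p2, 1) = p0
Testing a few strings:
  '0111' → reject
  '1' → reject
  '10' → reject
  '00' → accept
State roles: p0=last symbol not 0; p1=two trailing 0's; p2=one trailing 0
All binary strings ending with 00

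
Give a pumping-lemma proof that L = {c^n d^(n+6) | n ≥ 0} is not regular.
Assume L is regular with pumping length p. Idea: pumping the c-block breaks the fixed offset of 6.
Choose s = c^p d^(p+6) ∈ L. By the pumping lemma, s = xyz with |xy| ≤ p, |y| > 0, so y = c^k with k ≥ 1. Then xy²z = c^(p+k) d^(p+6). For this to be in L we would need p+6 = (p+k)+6, i.e. k = 0, contradicting k ≥ 1. So xy²z ∉ L.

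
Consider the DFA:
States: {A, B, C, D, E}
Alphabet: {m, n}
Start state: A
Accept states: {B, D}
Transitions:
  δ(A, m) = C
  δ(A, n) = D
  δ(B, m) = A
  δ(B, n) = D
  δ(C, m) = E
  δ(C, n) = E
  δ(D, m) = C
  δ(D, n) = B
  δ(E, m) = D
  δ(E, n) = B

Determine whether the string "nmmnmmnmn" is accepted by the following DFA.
Processing string "nmmnmmnmn":
  A --n--> D
  D --m--> C
  C --m--> E
  E --n--> B
  B --m--> A
  A --m--> C
  C --n--> E
  E --m--> D
  D --n--> B
Final state: B
Accept states: {B, D}
Yes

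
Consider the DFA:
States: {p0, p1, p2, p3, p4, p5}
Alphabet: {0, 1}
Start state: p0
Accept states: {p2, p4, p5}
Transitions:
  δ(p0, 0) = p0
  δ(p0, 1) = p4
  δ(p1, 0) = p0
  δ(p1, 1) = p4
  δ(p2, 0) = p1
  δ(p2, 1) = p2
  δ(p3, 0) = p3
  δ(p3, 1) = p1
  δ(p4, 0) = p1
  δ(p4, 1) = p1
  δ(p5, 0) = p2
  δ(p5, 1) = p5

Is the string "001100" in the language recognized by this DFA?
Processing string "001100":
  p0 --0--> p0
  p0 --0--> p0
  p0 --1--> p4
  p4 --1--> p1
  p1 --0--> p0
  p0 --0--> p0
Final state: p0
Accept states: {p2, p4, p5}
No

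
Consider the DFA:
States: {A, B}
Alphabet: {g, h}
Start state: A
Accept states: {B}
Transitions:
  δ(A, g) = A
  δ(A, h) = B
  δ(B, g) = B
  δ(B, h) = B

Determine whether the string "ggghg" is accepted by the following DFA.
Processing string "ggghg":
  A --g--> A
  A --g--> A
  A --g--> A
  A --h--> B
  B --g--> B
Final state: B
Accept states: {B}
Yes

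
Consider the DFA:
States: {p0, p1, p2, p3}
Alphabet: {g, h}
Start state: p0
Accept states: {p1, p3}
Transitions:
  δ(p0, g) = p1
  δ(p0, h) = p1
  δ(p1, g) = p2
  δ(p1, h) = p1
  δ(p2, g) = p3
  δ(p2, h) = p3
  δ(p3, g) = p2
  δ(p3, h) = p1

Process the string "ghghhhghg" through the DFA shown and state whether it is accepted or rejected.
Processing string "ghghhhghg":
  p0 --g--> p1
  p1 --h--> p1
  p1 --g--> p2
  p2 --h--> p3
  p3 --h--> p1
  p1 --h--> p1
  p1 --g--> p2
  p2 --h--> p3
  p3 --g--> p2
Final state: p2
Accept states: {p1, p3}
No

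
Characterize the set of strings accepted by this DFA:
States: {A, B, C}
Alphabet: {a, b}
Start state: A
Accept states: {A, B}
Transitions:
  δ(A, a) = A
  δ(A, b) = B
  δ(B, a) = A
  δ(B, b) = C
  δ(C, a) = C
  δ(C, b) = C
Testing a few strings:
  'a' → accept
  'bbab' → reject
  'abb' → reject
  'bab' → accept
State roles: A=last symbol not b (ok); B=last symbol b (ok); C=saw bb (dead)
All strings over {a,b} with no two consecutive b's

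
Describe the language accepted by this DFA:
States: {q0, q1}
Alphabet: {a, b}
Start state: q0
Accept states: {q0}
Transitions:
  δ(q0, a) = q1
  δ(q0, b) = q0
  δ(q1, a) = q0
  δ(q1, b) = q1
Testing a few strings:
  'aa' → accept
  'b' → accept
  'bba' → reject
  'abb' → reject
State roles: q0=even number of a's so far; q1=odd number of a's so far
All strings over {a,b} with an even number of a's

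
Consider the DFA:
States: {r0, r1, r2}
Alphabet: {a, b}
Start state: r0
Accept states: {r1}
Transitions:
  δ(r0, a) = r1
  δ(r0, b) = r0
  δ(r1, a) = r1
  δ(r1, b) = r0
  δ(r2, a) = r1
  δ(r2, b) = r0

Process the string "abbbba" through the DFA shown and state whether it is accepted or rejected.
Processing string "abbbba":
  r0 --a--> r1
  r1 --b--> r0
  r0 --b--> r0
  r0 --b--> r0
  r0 --b--> r0
  r0 --a--> r1
Final state: r1
Accept states: {r1}
Yes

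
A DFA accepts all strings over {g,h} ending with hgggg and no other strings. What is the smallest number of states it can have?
By Myhill–Nerode, count the distinguishable equivalence classes: 6 classes — one per longest suffix of the input that is a prefix of 'hgggg' (lengths 0 through 5); only the length-5 class is accepting.
6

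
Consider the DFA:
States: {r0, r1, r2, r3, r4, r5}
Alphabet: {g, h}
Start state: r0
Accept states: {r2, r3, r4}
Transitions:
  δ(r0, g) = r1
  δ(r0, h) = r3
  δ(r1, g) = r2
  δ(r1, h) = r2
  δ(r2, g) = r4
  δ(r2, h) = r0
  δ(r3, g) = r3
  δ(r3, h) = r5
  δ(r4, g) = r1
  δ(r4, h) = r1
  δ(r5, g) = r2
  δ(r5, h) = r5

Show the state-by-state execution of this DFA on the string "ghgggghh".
read 'g': r0 → r1
  read 'h': r1 → r2
  read 'g': r2 → r4
  read 'g': r4 → r1
  read 'g': r1 → r2
  read 'g': r2 → r4
  read 'h': r4 → r1
  read 'h': r1 → r2
r0 -> r1 -> r2 -> r4 -> r1 -> r2 -> r4 -> r1 -> r2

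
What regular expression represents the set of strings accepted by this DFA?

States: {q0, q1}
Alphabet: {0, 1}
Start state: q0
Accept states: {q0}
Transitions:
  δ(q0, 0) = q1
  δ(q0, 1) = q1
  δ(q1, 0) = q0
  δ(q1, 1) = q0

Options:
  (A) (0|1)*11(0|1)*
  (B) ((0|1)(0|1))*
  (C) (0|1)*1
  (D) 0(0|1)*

Check each option against the DFA on short strings; one disagreement eliminates an option:
  (A) (0|1)*11(0|1)*: on ε the DFA stays in q0 and accepts (q0 ∈ Accept), but the regex does not match it → eliminate
  (B) ((0|1)(0|1))*: agrees with the DFA on every string of length ≤ 6
  (C) (0|1)*1: on ε the DFA stays in q0 and accepts (q0 ∈ Accept), but the regex does not match it → eliminate
  (D) 0(0|1)*: on ε the DFA stays in q0 and accepts (q0 ∈ Accept), but the regex does not match it → eliminate
Only (B) is consistent with the DFA.
(B) ((0|1)(0|1))*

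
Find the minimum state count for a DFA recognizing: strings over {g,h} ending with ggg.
By Myhill–Nerode, count the distinguishable equivalence classes: 4 classes — one per longest suffix of the input that is a prefix of 'ggg' (lengths 0 through 3); only the length-3 class is accepting.
4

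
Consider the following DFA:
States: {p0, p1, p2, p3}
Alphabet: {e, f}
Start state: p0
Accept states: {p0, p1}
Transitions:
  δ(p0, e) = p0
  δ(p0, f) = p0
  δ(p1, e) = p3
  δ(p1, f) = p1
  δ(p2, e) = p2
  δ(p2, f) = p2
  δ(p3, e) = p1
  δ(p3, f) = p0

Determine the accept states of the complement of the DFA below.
Complement accept states = All states \ Original accept states
= {p0, p1, p2, p3} \ {p0, p1}
{p2, p3}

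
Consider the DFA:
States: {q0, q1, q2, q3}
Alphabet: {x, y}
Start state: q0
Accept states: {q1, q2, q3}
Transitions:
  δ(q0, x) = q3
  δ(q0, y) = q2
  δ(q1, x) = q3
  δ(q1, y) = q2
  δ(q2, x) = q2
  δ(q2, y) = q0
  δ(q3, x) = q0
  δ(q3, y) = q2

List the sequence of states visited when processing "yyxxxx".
read 'y': q0 → q2
  read 'y': q2 → q0
  read 'x': q0 → q3
  read 'x': q3 → q0
  read 'x': q0 → q3
  read 'x': q3 → q0
q0 -> q2 -> q0 -> q3 -> q0 -> q3 -> q0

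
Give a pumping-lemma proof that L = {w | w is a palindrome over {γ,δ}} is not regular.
Assume L is regular with pumping length p. Idea: pumping the leading γ-block breaks the symmetry.
Choose s = γ^p δ γ^p (a palindrome of length 2p+1 ≥ p). By the pumping lemma, s = xyz with |xy| ≤ p, |y| > 0, so y = γ^k with k > 0 (xy lies entirely in the first γ^p). Then xy²z = γ^(p+k) δ γ^p, which is not a palindrome since p+k ≠ p.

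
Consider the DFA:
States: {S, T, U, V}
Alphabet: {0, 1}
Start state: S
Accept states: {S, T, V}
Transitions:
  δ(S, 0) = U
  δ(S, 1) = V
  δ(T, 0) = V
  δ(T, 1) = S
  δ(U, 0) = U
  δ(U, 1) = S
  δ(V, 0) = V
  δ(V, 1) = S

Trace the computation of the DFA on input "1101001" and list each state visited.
read '1': S → V
  read '1': V → S
  read '0': S → U
  read '1': U → S
  read '0': S → U
  read '0': U → U
  read '1': U → S
S -> V -> S -> U -> S -> U -> U -> S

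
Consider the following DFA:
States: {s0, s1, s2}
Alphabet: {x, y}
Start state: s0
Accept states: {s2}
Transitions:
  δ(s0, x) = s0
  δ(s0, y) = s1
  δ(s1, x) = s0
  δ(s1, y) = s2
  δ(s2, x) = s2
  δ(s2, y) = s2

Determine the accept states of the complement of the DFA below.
Complement accept states = All states \ Original accept states
= {s0, s1, s2} \ {s2}
{s0, s1}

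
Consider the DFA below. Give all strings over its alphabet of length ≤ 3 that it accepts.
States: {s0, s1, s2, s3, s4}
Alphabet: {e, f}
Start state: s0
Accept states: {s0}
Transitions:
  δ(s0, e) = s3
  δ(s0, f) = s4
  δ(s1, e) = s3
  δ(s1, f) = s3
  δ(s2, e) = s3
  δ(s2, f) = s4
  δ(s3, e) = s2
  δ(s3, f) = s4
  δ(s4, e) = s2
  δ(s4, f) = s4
ε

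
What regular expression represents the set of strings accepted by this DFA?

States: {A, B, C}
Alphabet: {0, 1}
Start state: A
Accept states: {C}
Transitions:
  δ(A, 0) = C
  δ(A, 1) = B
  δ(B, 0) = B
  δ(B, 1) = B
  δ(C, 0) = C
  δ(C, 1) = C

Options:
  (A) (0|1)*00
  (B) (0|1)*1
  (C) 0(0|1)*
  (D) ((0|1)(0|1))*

Check each option against the DFA on short strings; one disagreement eliminates an option:
  (A) (0|1)*00: on '0' the DFA goes A → C and accepts (C ∈ Accept), but the regex does not match it → eliminate
  (B) (0|1)*1: on '0' the DFA goes A → C and accepts (C ∈ Accept), but the regex does not match it → eliminate
  (C) 0(0|1)*: agrees with the DFA on every string of length ≤ 6
  (D) ((0|1)(0|1))*: on ε the DFA stays in A and rejects (A ∉ Accept), but the regex matches it → eliminate
Only (C) is consistent with the DFA.
(C) 0(0|1)*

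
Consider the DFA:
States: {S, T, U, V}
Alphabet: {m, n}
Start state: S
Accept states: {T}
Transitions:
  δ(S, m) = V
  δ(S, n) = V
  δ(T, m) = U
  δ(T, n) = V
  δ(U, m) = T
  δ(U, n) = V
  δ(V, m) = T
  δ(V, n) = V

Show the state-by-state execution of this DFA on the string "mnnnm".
read 'm': S → V
  read 'n': V → V
  read 'n': V → V
  read 'n': V → V
  read 'm': V → T
S -> V -> V -> V -> V -> T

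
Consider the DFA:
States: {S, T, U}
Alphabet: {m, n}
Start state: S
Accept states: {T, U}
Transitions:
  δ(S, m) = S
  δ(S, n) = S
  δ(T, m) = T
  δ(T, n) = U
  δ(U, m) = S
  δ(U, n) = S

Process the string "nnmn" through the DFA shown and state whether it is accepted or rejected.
Processing string "nnmn":
  S --n--> S
  S --n--> S
  S --m--> S
  S --n--> S
Final state: S
Accept states: {T, U}
No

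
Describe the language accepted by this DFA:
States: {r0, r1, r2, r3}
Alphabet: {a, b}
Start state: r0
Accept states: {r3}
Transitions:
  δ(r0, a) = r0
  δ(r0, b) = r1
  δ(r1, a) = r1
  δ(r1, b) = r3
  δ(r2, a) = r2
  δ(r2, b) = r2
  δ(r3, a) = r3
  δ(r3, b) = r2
Testing a few strings:
  'baa' → reject
  'abbb' → reject
  'a' → reject
  'abba' → accept
State roles: r0=zero b's; r1=one b; r2=≥ three b's (dead); r3=two b's
All strings over {a,b} containing exactly two b's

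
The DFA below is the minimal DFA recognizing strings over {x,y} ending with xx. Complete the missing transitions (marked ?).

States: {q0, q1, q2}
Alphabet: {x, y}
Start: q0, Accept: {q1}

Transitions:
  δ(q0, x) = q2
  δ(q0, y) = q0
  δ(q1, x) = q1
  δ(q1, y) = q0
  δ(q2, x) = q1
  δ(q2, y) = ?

From the language and accept set, identify what each state tracks — q0: last symbol not x; q1: two trailing x's; q2: one trailing x.
Each missing δ(q, a) is the state matching the new tracked value after reading a.
δ(q2, y) = q0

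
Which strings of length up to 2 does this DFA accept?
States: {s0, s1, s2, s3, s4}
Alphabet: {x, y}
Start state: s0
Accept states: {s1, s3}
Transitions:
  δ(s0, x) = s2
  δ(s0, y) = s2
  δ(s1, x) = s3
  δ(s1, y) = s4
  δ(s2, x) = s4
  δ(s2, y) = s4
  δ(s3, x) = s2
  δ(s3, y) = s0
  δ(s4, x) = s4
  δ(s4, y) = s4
None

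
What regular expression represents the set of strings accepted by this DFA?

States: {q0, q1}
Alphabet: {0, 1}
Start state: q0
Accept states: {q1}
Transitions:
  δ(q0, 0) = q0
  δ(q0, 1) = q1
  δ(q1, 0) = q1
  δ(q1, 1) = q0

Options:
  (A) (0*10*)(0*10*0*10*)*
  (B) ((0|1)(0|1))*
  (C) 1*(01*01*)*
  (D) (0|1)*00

Check each option against the DFA on short strings; one disagreement eliminates an option:
  (A) (0*10*)(0*10*0*10*)*: agrees with the DFA on every string of length ≤ 6
  (B) ((0|1)(0|1))*: on ε the DFA stays in q0 and rejects (q0 ∉ Accept), but the regex matches it → eliminate
  (C) 1*(01*01*)*: on ε the DFA stays in q0 and rejects (q0 ∉ Accept), but the regex matches it → eliminate
  (D) (0|1)*00: on '1' the DFA goes q0 → q1 and accepts (q1 ∈ Accept), but the regex does not match it → eliminate
Only (A) is consistent with the DFA.
(A) (0*10*)(0*10*0*10*)*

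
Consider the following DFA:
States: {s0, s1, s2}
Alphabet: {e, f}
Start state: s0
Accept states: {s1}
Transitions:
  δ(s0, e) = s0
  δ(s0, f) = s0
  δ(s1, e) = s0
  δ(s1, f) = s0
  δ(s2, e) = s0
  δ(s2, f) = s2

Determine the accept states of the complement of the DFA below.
Complement accept states = All states \ Original accept states
= {s0, s1, s2} \ {s1}
{s0, s2}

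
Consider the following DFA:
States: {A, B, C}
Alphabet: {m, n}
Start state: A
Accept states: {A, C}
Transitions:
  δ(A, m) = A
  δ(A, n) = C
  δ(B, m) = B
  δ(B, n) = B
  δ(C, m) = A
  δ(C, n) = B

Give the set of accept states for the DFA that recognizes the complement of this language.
Complement accept states = All states \ Original accept states
= {A, B, C} \ {A, C}
{B}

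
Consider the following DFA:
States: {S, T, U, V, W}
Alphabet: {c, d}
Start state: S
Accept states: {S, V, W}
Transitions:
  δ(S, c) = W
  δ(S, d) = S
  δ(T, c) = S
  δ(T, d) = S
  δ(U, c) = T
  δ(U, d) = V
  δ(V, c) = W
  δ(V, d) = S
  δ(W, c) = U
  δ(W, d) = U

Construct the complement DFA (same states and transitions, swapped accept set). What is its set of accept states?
Complement accept states = All states \ Original accept states
= {S, T, U, V, W} \ {S, V, W}
{T, U}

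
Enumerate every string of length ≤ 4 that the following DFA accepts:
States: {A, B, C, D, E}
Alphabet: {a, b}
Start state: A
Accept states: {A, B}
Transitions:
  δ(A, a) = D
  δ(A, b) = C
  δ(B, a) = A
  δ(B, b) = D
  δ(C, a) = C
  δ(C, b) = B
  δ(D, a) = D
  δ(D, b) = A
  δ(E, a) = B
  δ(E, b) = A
ε, ab, bb, aab, bab, bba, aaab, abab, abbb, baab, baba, bbbb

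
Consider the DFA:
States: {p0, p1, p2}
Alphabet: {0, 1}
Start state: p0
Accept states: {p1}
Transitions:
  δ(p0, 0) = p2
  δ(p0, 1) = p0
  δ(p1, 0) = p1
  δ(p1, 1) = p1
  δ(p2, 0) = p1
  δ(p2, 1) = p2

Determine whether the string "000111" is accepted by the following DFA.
Processing string "000111":
  p0 --0--> p2
  p2 --0--> p1
  p1 --0--> p1
  p1 --1--> p1
  p1 --1--> p1
  p1 --1--> p1
Final state: p1
Accept states: {p1}
Yes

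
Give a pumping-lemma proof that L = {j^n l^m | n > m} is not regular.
Assume L is regular with pumping length p. Idea: pumping down the j-block drops the j-count to at most the l-count.
Choose s = j^(p+1) l^p ∈ L (|s| = 2p+1 ≥ p). By the pumping lemma, s = xyz with |xy| ≤ p, |y| > 0, so y = j^k with k ≥ 1. Take i = 0: xz = j^(p+1−k) l^p. Since k ≥ 1, p+1−k ≤ p, so the number of j's is no longer strictly greater than the number of l's, hence xz ∉ L.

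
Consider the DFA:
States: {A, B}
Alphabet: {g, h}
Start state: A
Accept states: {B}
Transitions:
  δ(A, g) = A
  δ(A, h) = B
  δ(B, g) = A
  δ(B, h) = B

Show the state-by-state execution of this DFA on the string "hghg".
read 'h': A → B
  read 'g': B → A
  read 'h': A → B
  read 'g': B → A
A -> B -> A -> B -> A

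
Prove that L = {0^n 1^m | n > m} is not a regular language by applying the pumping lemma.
Assume L is regular with pumping length p. Idea: pumping down the 0-block drops the 0-count to at most the 1-count.
Choose s = 0^(p+1) 1^p ∈ L (|s| = 2p+1 ≥ p). By the pumping lemma, s = xyz with |xy| ≤ p, |y| > 0, so y = 0^k with k ≥ 1. Take i = 0: xz = 0^(p+1−k) 1^p. Since k ≥ 1, p+1−k ≤ p, so the number of 0's is no longer strictly greater than the number of 1's, hence xz ∉ L.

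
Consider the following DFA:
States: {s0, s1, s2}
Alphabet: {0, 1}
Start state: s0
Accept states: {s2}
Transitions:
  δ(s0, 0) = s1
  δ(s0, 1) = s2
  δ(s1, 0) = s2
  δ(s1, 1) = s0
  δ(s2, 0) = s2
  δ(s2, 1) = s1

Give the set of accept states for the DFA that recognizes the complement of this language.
Complement accept states = All states \ Original accept states
= {s0, s1, s2} \ {s2}
{s0, s1}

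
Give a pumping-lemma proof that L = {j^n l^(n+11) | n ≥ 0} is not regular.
Assume L is regular with pumping length p. Idea: pumping the j-block breaks the fixed offset of 11.
Choose s = j^p l^(p+11) ∈ L. By the pumping lemma, s = xyz with |xy| ≤ p, |y| > 0, so y = j^k with k ≥ 1. Then xy²z = j^(p+k) l^(p+11). For this to be in L we would need p+11 = (p+k)+11, i.e. k = 0, contradicting k ≥ 1. So xy²z ∉ L.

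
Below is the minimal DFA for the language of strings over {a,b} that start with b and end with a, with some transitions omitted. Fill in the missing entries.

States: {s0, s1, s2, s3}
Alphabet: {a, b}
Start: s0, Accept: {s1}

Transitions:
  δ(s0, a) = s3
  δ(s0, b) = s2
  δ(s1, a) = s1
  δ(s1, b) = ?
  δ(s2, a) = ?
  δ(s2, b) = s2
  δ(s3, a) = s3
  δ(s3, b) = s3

From the language and accept set, identify what each state tracks — s0: no input read; s1: started with b, last symbol a; s2: started with b, last symbol b; s3: started with a (dead).
Each missing δ(q, a) is the state matching the new tracked value after reading a.
δ(s1, b) = s2; δ(s2, a) = s1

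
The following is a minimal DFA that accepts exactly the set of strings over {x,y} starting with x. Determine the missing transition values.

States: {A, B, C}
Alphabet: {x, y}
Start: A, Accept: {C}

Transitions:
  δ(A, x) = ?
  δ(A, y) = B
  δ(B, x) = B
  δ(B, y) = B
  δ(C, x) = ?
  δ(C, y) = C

From the language and accept set, identify what each state tracks — A: no input read; B: started with y (dead); C: started with x.
Each missing δ(q, a) is the state matching the new tracked value after reading a.
δ(A, x) = C; δ(C, x) = C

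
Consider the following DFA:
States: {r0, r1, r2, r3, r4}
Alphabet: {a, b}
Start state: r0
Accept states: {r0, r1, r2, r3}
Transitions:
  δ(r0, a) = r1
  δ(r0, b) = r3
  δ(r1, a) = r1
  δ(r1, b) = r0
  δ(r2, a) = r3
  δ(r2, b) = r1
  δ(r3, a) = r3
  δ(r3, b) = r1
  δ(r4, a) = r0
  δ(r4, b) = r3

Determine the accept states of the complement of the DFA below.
Complement accept states = All states \ Original accept states
= {r0, r1, r2, r3, r4} \ {r0, r1, r2, r3}
{r4}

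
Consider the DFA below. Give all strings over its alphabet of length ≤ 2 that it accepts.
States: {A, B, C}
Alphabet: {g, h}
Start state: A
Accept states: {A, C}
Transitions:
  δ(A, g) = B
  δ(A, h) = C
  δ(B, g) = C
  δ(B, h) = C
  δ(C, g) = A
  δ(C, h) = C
ε, h, gg, gh, hg, hh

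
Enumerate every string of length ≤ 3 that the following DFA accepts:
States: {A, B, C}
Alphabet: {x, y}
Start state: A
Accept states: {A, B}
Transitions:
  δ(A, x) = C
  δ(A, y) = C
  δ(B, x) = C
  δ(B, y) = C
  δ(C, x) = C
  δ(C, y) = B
ε, xy, yy, xxy, yxy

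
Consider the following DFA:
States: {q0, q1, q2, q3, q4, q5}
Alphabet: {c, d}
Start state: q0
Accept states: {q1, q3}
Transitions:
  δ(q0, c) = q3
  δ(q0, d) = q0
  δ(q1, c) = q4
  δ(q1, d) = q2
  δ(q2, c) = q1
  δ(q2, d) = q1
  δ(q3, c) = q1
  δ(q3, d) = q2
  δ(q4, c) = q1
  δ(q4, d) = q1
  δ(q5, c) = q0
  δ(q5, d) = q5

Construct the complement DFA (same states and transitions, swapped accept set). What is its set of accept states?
Complement accept states = All states \ Original accept states
= {q0, q1, q2, q3, q4, q5} \ {q1, q3}
{q0, q2, q4, q5}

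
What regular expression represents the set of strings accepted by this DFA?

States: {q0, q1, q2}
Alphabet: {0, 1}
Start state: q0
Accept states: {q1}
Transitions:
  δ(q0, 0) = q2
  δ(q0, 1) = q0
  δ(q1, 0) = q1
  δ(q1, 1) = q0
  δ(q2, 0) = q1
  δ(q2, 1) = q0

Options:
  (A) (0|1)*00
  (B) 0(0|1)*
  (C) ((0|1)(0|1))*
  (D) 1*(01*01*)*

Check each option against the DFA on short strings; one disagreement eliminates an option:
  (A) (0|1)*00: agrees with the DFA on every string of length ≤ 6
  (B) 0(0|1)*: on '0' the DFA goes q0 → q2 and rejects (q2 ∉ Accept), but the regex matches it → eliminate
  (C) ((0|1)(0|1))*: on ε the DFA stays in q0 and rejects (q0 ∉ Accept), but the regex matches it → eliminate
  (D) 1*(01*01*)*: on ε the DFA stays in q0 and rejects (q0 ∉ Accept), but the regex matches it → eliminate
Only (A) is consistent with the DFA.
(A) (0|1)*00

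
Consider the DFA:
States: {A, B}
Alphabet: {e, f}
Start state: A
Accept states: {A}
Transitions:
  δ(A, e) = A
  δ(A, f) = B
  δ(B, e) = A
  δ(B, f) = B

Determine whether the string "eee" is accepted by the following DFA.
Processing string "eee":
  A --e--> A
  A --e--> A
  A --e--> A
Final state: A
Accept states: {A}
Yes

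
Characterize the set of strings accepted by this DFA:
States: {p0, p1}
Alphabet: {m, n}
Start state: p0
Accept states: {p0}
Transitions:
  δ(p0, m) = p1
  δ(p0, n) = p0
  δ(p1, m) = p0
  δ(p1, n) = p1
Testing a few strings:
  'mn' → reject
  'nm' → reject
  'mm' → accept
  'nmm' → accept
State roles: p0=even number of m's so far; p1=odd number of m's so far
All strings over {m,n} with an even number of m's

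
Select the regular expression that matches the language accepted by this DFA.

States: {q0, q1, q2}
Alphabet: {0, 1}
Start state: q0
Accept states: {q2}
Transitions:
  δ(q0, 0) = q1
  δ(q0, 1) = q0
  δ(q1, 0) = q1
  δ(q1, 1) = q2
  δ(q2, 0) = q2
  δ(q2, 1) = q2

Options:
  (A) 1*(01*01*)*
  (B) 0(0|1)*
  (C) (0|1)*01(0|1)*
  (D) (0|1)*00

Check each option against the DFA on short strings; one disagreement eliminates an option:
  (A) 1*(01*01*)*: on ε the DFA stays in q0 and rejects (q0 ∉ Accept), but the regex matches it → eliminate
  (B) 0(0|1)*: on '0' the DFA goes q0 → q1 and rejects (q1 ∉ Accept), but the regex matches it → eliminate
  (C) (0|1)*01(0|1)*: agrees with the DFA on every string of length ≤ 6
  (D) (0|1)*00: on '00' the DFA goes q0 → q1 → q1 and rejects (q1 ∉ Accept), but the regex matches it → eliminate
Only (C) is consistent with the DFA.
(C) (0|1)*01(0|1)*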